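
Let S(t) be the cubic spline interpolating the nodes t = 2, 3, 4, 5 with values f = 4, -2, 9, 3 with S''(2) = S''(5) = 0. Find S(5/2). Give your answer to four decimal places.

With M_i denoting the second derivative at x_i, h_i = 1, 1, 1, and Δ_i = (y_(i+1) − y_i)/h_i = -6, 11, -6:
  1·M_0 + 4·M_1 + 1·M_2 = 6(Δ_1 - Δ_0) = 102
  1·M_1 + 4·M_2 + 1·M_3 = 6(Δ_2 - Δ_1) = -102
Natural end conditions: M_0 = M_3 = 0.
Solving: M_0 = 0, M_1 = 34, M_2 = -34, M_3 = 0.
On [2, 3], S(t) = 4 - 35/3·(t - 2) + 0·(t - 2)² + 17/3·(t - 2)³.
With (t - 2) = 1/2: S(5/2) = -9/8.

-1.1250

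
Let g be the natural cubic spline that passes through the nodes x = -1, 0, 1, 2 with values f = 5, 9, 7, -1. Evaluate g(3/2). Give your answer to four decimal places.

3.4500

Let M_i = g''(x_i). Step sizes h_i = 1, 1, 1; slopes of the chords Δ_i = (y_(i+1) - y_i)/h_i = 4, -2, -8.
  1·M_0 + 4·M_1 + 1·M_2 = 6(Δ_1 - Δ_0) = -36
  1·M_1 + 4·M_2 + 1·M_3 = 6(Δ_2 - Δ_1) = -36
Natural end conditions: M_0 = M_3 = 0.
Solving the tridiagonal system: M_0 = 0, M_1 = -36/5, M_2 = -36/5, M_3 = 0.
On [1, 2], g(x) = 7 - 28/5·(x - 1) - 18/5·(x - 1)² + 6/5·(x - 1)³.
With (x - 1) = 1/2: g(3/2) = 69/20.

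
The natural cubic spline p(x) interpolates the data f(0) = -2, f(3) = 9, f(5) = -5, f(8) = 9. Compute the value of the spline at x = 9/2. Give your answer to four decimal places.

With M_i denoting the second derivative at x_i, h_i = 3, 2, 3, and Δ_i = (y_(i+1) − y_i)/h_i = 11/3, -7, 14/3:
  3·M_0 + 10·M_1 + 2·M_2 = 6(Δ_1 - Δ_0) = -64
  2·M_1 + 10·M_2 + 3·M_3 = 6(Δ_2 - Δ_1) = 70
Natural end conditions: M_0 = M_3 = 0.
Hence M_0 = 0, M_1 = -65/8, M_2 = 69/8, M_3 = 0.
On [3, 5], p(x) = 9 - 107/24·(x - 3) - 65/16·(x - 3)² + 67/48·(x - 3)³.
With (x - 3) = 3/2: p(9/2) = -271/128.

-2.1172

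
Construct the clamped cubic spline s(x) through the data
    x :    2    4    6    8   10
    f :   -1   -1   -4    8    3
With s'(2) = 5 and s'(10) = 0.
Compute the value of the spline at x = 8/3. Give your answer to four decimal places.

0.9735

Let M_i = s''(x_i). Step sizes h_i = 2, 2, 2, 2; slopes of the chords Δ_i = (y_(i+1) - y_i)/h_i = 0, -3/2, 6, -5/2.
  2·M_0 + 8·M_1 + 2·M_2 = 6(Δ_1 - Δ_0) = -9
  2·M_1 + 8·M_2 + 2·M_3 = 6(Δ_2 - Δ_1) = 45
  2·M_2 + 8·M_3 + 2·M_4 = 6(Δ_3 - Δ_2) = -51
Clamped end conditions give two more equations: 2h_0·M_0 + h_0·M_1 = 6(Δ_0 - s'(2)) = -30 and h_3·M_3 + 2h_3·M_4 = 6(s'(10) - Δ_3) = 15.
Forward elimination and back-substitution give M_0 = -187/28, M_1 = -23/14, M_2 = 35/4, M_3 = -76/7, M_4 = 257/28.
On [2, 4], s(x) = -1 + 5·(x - 2) - 187/56·(x - 2)² + 47/112·(x - 2)³.
With (x - 2) = 2/3: s(8/3) = 184/189.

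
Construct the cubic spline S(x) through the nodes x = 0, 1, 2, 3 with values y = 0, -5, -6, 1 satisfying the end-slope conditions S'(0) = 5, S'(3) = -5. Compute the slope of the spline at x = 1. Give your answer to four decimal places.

-7.6667

Let m_i = S''(x_i). Step sizes h_i = 1, 1, 1; slopes of the chords Δ_i = (y_(i+1) - y_i)/h_i = -5, -1, 7.
  1·m_0 + 4·m_1 + 1·m_2 = 6(Δ_1 - Δ_0) = 24
  1·m_1 + 4·m_2 + 1·m_3 = 6(Δ_2 - Δ_1) = 48
Clamped end conditions give two more equations: 2h_0·m_0 + h_0·m_1 = 6(Δ_0 - S'(0)) = -60 and h_2·m_2 + 2h_2·m_3 = 6(S'(3) - Δ_2) = -72.
Forward elimination and back-substitution give m_0 = -104/3, m_1 = 28/3, m_2 = 64/3, m_3 = -140/3.
On [1, 2], S'(x) = b_1 + 2c_1·(x - 1) + 3d_1·(x - 1)² with b_1 = Δ_1 - h_1(2m_1 + m_2)/6 = -23/3, c_1 = m_1/2 = 14/3, d_1 = (m_2 - m_1)/(6h_1) = 2. So S'(1) = -23/3.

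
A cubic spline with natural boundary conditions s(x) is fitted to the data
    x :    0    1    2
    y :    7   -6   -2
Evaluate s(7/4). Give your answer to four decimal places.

Write M_i for s''(x_i). With h_i = 1, 1 and divided differences Δ_i = -13, 4, the continuity of s' gives the tridiagonal system
  1·M_0 + 4·M_1 + 1·M_2 = 6(Δ_1 - Δ_0) = 102
Natural end conditions: M_0 = M_2 = 0.
Solving the tridiagonal system: M_0 = 0, M_1 = 51/2, M_2 = 0.
On [1, 2], s(x) = -6 - 9/2·(x - 1) + 51/4·(x - 1)² - 17/4·(x - 1)³.
With (x - 1) = 3/4: s(7/4) = -1023/256.

-3.9961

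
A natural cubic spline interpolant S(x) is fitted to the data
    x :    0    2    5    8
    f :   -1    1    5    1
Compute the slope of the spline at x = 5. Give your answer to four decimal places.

0.1622

Put M_i = S'' at the i-th knot. Here h = (2, 3, 3) and Δ = (1, 4/3, -4/3), so the interior equations h_(i-1)·M_(i-1) + 2(h_(i-1)+h_i)·M_i + h_i·M_(i+1) = 6(Δ_i − Δ_(i-1)) read
  2·M_0 + 10·M_1 + 3·M_2 = 6(Δ_1 - Δ_0) = 2
  3·M_1 + 12·M_2 + 3·M_3 = 6(Δ_2 - Δ_1) = -16
Natural end conditions: M_0 = M_3 = 0.
Solving: M_0 = 0, M_1 = 24/37, M_2 = -166/111, M_3 = 0.
On [5, 8], S'(x) = b_2 + 2c_2·(x - 5) + 3d_2·(x - 5)² with b_2 = Δ_2 - h_2(2M_2 + M_3)/6 = 6/37, c_2 = M_2/2 = -83/111, d_2 = (M_3 - M_2)/(6h_2) = 83/999. So S'(5) = 6/37.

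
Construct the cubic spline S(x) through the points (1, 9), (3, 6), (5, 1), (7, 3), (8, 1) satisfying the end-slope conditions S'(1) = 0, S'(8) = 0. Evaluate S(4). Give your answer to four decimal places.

2.7500

Let M_i = S''(x_i). Step sizes h_i = 2, 2, 2, 1; slopes of the chords Δ_i = (y_(i+1) - y_i)/h_i = -3/2, -5/2, 1, -2.
  2·M_0 + 8·M_1 + 2·M_2 = 6(Δ_1 - Δ_0) = -6
  2·M_1 + 8·M_2 + 2·M_3 = 6(Δ_2 - Δ_1) = 21
  2·M_2 + 6·M_3 + 1·M_4 = 6(Δ_3 - Δ_2) = -18
Clamped end conditions give two more equations: 2h_0·M_0 + h_0·M_1 = 6(Δ_0 - S'(1)) = -9 and h_3·M_3 + 2h_3·M_4 = 6(S'(8) - Δ_3) = 12.
Forward elimination and back-substitution give M_0 = -3/2, M_1 = -3/2, M_2 = 9/2, M_3 = -6, M_4 = 9.
On [3, 5], S(x) = 6 - 3·(x - 3) - 3/4·(x - 3)² + 1/2·(x - 3)³.
With (x - 3) = 1: S(4) = 11/4.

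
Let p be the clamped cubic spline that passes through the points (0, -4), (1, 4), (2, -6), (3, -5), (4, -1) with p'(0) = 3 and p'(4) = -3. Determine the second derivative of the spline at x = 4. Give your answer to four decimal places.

-22.8214

Let M_i = p''(x_i). Step sizes h_i = 1, 1, 1, 1; slopes of the chords Δ_i = (y_(i+1) - y_i)/h_i = 8, -10, 1, 4.
  1·M_0 + 4·M_1 + 1·M_2 = 6(Δ_1 - Δ_0) = -108
  1·M_1 + 4·M_2 + 1·M_3 = 6(Δ_2 - Δ_1) = 66
  1·M_2 + 4·M_3 + 1·M_4 = 6(Δ_3 - Δ_2) = 18
Clamped end conditions give two more equations: 2h_0·M_0 + h_0·M_1 = 6(Δ_0 - p'(0)) = 30 and h_3·M_3 + 2h_3·M_4 = 6(p'(4) - Δ_3) = -42.
Solving: M_0 = 1017/28, M_1 = -597/14, M_2 = 105/4, M_3 = 51/14, M_4 = -639/28.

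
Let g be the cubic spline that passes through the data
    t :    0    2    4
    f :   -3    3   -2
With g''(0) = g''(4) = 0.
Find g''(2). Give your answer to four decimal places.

-4.1250

With σ_i denoting the second derivative at x_i, h_i = 2, 2, and Δ_i = (y_(i+1) − y_i)/h_i = 3, -5/2:
  2·σ_0 + 8·σ_1 + 2·σ_2 = 6(Δ_1 - Δ_0) = -33
Natural end conditions: σ_0 = σ_2 = 0.
Solving: σ_0 = 0, σ_1 = -33/8, σ_2 = 0.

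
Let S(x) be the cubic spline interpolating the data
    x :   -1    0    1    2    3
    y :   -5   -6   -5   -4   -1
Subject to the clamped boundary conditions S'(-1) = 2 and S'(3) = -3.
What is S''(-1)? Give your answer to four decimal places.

Let M_i = S''(x_i). Step sizes h_i = 1, 1, 1, 1; slopes of the chords Δ_i = (y_(i+1) - y_i)/h_i = -1, 1, 1, 3.
  1·M_0 + 4·M_1 + 1·M_2 = 6(Δ_1 - Δ_0) = 12
  1·M_1 + 4·M_2 + 1·M_3 = 6(Δ_2 - Δ_1) = 0
  1·M_2 + 4·M_3 + 1·M_4 = 6(Δ_3 - Δ_2) = 12
Clamped end conditions give two more equations: 2h_0·M_0 + h_0·M_1 = 6(Δ_0 - S'(-1)) = -18 and h_3·M_3 + 2h_3·M_4 = 6(S'(3) - Δ_3) = -36.
Solving: M_0 = -353/28, M_1 = 101/14, M_2 = -17/4, M_3 = 137/14, M_4 = -641/28.

-12.6071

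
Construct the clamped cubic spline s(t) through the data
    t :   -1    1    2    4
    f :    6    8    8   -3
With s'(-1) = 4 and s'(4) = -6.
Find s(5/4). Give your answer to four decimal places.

Write M_i for s''(x_i). With h_i = 2, 1, 2 and divided differences Δ_i = 1, 0, -11/2, the continuity of s' gives the tridiagonal system
  2·M_0 + 6·M_1 + 1·M_2 = 6(Δ_1 - Δ_0) = -6
  1·M_1 + 6·M_2 + 2·M_3 = 6(Δ_2 - Δ_1) = -33
Clamped end conditions give two more equations: 2h_0·M_0 + h_0·M_1 = 6(Δ_0 - s'(-1)) = -18 and h_2·M_2 + 2h_2·M_3 = 6(s'(4) - Δ_2) = -3.
Solving: M_0 = -175/32, M_1 = 31/16, M_2 = -107/16, M_3 = 83/32.
On [1, 2], s(t) = 8 + 15/32·(t - 1) + 31/32·(t - 1)² - 23/16·(t - 1)³.
With (t - 1) = 1/4: s(5/4) = 8351/1024.

8.1553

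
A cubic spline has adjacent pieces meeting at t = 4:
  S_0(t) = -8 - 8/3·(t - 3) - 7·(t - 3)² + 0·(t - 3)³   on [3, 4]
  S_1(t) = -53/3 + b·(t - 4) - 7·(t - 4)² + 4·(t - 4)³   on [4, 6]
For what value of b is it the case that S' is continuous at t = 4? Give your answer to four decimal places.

S_0'(t) = -8/3 - 14·(t - 3) + 0·(t - 3)², so S_0'(4) = -50/3. On the right, S_1'(4) = b, so b = -50/3.

-16.6667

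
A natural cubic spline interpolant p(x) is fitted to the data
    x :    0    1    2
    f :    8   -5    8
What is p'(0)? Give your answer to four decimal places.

With σ_i denoting the second derivative at x_i, h_i = 1, 1, and Δ_i = (y_(i+1) − y_i)/h_i = -13, 13:
  1·σ_0 + 4·σ_1 + 1·σ_2 = 6(Δ_1 - Δ_0) = 156
Natural end conditions: σ_0 = σ_2 = 0.
Solving: σ_0 = 0, σ_1 = 39, σ_2 = 0.
On [0, 1], p'(x) = b_0 + 2c_0·x + 3d_0·x² with b_0 = Δ_0 - h_0(2σ_0 + σ_1)/6 = -39/2, c_0 = σ_0/2 = 0, d_0 = (σ_1 - σ_0)/(6h_0) = 13/2. So p'(0) = -39/2.

-19.5000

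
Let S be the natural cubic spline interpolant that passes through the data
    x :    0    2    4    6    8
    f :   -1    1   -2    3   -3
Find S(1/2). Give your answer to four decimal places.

-0.0061

Write M_i for S''(x_i). With h_i = 2, 2, 2, 2 and divided differences Δ_i = 1, -3/2, 5/2, -3, the continuity of S' gives the tridiagonal system
  2·M_0 + 8·M_1 + 2·M_2 = 6(Δ_1 - Δ_0) = -15
  2·M_1 + 8·M_2 + 2·M_3 = 6(Δ_2 - Δ_1) = 24
  2·M_2 + 8·M_3 + 2·M_4 = 6(Δ_3 - Δ_2) = -33
Natural end conditions: M_0 = M_4 = 0.
Solving: M_0 = 0, M_1 = -177/56, M_2 = 36/7, M_3 = -303/56, M_4 = 0.
On [0, 2], S(x) = -1 + 115/56·x + 0·x² - 59/224·x³.
With x = 1/2: S(1/2) = -11/1792.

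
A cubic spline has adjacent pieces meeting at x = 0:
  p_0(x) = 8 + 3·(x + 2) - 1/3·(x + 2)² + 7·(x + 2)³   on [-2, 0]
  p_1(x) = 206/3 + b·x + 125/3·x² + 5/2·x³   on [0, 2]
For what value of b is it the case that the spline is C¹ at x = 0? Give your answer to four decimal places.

p_0'(x) = 3 - 2/3·(x + 2) + 21·(x + 2)², so p_0'(0) = 257/3. On the right, p_1'(0) = b, so b = 257/3.

85.6667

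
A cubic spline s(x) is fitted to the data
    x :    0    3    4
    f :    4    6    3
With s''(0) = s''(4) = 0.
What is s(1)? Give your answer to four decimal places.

Write m_i for s''(x_i). With h_i = 3, 1 and divided differences Δ_i = 2/3, -3, the continuity of s' gives the tridiagonal system
  3·m_0 + 8·m_1 + 1·m_2 = 6(Δ_1 - Δ_0) = -22
Natural end conditions: m_0 = m_2 = 0.
Solving: m_0 = 0, m_1 = -11/4, m_2 = 0.
On [0, 3], s(x) = 4 + 49/24·x + 0·x² - 11/72·x³.
With x = 1: s(1) = 53/9.

5.8889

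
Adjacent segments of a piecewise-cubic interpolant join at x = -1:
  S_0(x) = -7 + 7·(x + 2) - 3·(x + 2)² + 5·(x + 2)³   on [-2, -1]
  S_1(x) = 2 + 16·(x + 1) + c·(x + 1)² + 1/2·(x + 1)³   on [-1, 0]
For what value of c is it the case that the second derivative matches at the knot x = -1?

12

S_0''(x) = -6 + 30·(x + 2), so S_0''(-1) = 24. On the right, S_1''(-1) = 2c, so c = 12.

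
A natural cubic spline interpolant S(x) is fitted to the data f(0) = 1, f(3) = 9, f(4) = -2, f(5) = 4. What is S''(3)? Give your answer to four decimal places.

Put M_i = S'' at the i-th knot. Here h = (3, 1, 1) and Δ = (8/3, -11, 6), so the interior equations h_(i-1)·M_(i-1) + 2(h_(i-1)+h_i)·M_i + h_i·M_(i+1) = 6(Δ_i − Δ_(i-1)) read
  3·M_0 + 8·M_1 + 1·M_2 = 6(Δ_1 - Δ_0) = -82
  1·M_1 + 4·M_2 + 1·M_3 = 6(Δ_2 - Δ_1) = 102
Natural end conditions: M_0 = M_3 = 0.
Solving: M_0 = 0, M_1 = -430/31, M_2 = 898/31, M_3 = 0.

-13.8710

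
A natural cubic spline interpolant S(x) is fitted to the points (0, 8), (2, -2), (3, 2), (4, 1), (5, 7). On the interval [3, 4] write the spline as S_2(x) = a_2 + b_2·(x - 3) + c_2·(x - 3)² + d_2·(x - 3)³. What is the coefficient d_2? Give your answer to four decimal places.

4.6279

Put m_i = S'' at the i-th knot. Here h = (2, 1, 1, 1) and Δ = (-5, 4, -1, 6), so the interior equations h_(i-1)·m_(i-1) + 2(h_(i-1)+h_i)·m_i + h_i·m_(i+1) = 6(Δ_i − Δ_(i-1)) read
  2·m_0 + 6·m_1 + 1·m_2 = 6(Δ_1 - Δ_0) = 54
  1·m_1 + 4·m_2 + 1·m_3 = 6(Δ_2 - Δ_1) = -30
  1·m_2 + 4·m_3 + 1·m_4 = 6(Δ_3 - Δ_2) = 42
Natural end conditions: m_0 = m_4 = 0.
Hence m_0 = 0, m_1 = 486/43, m_2 = -594/43, m_3 = 600/43, m_4 = 0.
On [3, 4], with S_2(x) = a_2 + b_2·(x - 3) + c_2·(x - 3)² + d_2·(x - 3)³: c_2 = m_2/2 = -297/43, d_2 = (m_3 - m_2)/(6h_2) = 199/43, b_2 = Δ_2 - h_2(2m_2 + m_3)/6 = 55/43.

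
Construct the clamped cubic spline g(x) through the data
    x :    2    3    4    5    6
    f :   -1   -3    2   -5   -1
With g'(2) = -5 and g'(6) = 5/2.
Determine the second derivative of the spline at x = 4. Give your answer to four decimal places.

-29.6250

Write M_i for g''(x_i). With h_i = 1, 1, 1, 1 and divided differences Δ_i = -2, 5, -7, 4, the continuity of g' gives the tridiagonal system
  1·M_0 + 4·M_1 + 1·M_2 = 6(Δ_1 - Δ_0) = 42
  1·M_1 + 4·M_2 + 1·M_3 = 6(Δ_2 - Δ_1) = -72
  1·M_2 + 4·M_3 + 1·M_4 = 6(Δ_3 - Δ_2) = 66
Clamped end conditions give two more equations: 2h_0·M_0 + h_0·M_1 = 6(Δ_0 - g'(2)) = 18 and h_3·M_3 + 2h_3·M_4 = 6(g'(6) - Δ_3) = -9.
Solving the tridiagonal system: M_0 = 3/56, M_1 = 501/28, M_2 = -237/8, M_3 = 801/28, M_4 = -1053/56.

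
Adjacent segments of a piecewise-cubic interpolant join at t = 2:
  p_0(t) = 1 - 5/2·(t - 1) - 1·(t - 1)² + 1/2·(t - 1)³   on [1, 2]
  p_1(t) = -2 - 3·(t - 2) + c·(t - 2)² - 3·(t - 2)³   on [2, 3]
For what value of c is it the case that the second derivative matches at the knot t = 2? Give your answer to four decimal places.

p_0''(t) = -2 + 3·(t - 1), so p_0''(2) = 1. On the right, p_1''(2) = 2c, so c = 1/2.

0.5000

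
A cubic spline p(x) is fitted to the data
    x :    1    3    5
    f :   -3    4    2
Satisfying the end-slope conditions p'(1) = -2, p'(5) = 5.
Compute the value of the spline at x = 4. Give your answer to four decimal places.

2.0313

Let M_i = p''(x_i). Step sizes h_i = 2, 2; slopes of the chords Δ_i = (y_(i+1) - y_i)/h_i = 7/2, -1.
  2·M_0 + 8·M_1 + 2·M_2 = 6(Δ_1 - Δ_0) = -27
Clamped end conditions give two more equations: 2h_0·M_0 + h_0·M_1 = 6(Δ_0 - p'(1)) = 33 and h_1·M_1 + 2h_1·M_2 = 6(p'(5) - Δ_1) = 36.
Hence M_0 = 107/8, M_1 = -41/4, M_2 = 113/8.
On [3, 5], p(x) = 4 + 9/8·(x - 3) - 41/8·(x - 3)² + 65/32·(x - 3)³.
With (x - 3) = 1: p(4) = 65/32.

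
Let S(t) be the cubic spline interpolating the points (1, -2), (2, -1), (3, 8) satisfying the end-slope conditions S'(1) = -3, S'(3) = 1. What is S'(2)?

With M_i denoting the second derivative at x_i, h_i = 1, 1, and Δ_i = (y_(i+1) − y_i)/h_i = 1, 9:
  1·M_0 + 4·M_1 + 1·M_2 = 6(Δ_1 - Δ_0) = 48
Clamped end conditions give two more equations: 2h_0·M_0 + h_0·M_1 = 6(Δ_0 - S'(1)) = 24 and h_1·M_1 + 2h_1·M_2 = 6(S'(3) - Δ_1) = -48.
Hence M_0 = 2, M_1 = 20, M_2 = -34.
On [2, 3], S'(t) = b_1 + 2c_1·(t - 2) + 3d_1·(t - 2)² with b_1 = Δ_1 - h_1(2M_1 + M_2)/6 = 8, c_1 = M_1/2 = 10, d_1 = (M_2 - M_1)/(6h_1) = -9. So S'(2) = 8.

8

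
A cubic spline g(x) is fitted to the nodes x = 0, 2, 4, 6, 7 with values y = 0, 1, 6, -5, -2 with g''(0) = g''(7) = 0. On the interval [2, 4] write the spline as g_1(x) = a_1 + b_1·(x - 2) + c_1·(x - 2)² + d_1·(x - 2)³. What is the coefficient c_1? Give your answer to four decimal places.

Write σ_i for g''(x_i). With h_i = 2, 2, 2, 1 and divided differences Δ_i = 1/2, 5/2, -11/2, 3, the continuity of g' gives the tridiagonal system
  2·σ_0 + 8·σ_1 + 2·σ_2 = 6(Δ_1 - Δ_0) = 12
  2·σ_1 + 8·σ_2 + 2·σ_3 = 6(Δ_2 - Δ_1) = -48
  2·σ_2 + 6·σ_3 + 1·σ_4 = 6(Δ_3 - Δ_2) = 51
Natural end conditions: σ_0 = σ_4 = 0.
Solving: σ_0 = 0, σ_1 = 327/82, σ_2 = -408/41, σ_3 = 969/82, σ_4 = 0.
On [2, 4], with g_1(x) = a_1 + b_1·(x - 2) + c_1·(x - 2)² + d_1·(x - 2)³: c_1 = σ_1/2 = 327/164, d_1 = (σ_2 - σ_1)/(6h_1) = -381/328, b_1 = Δ_1 - h_1(2σ_1 + σ_2)/6 = 259/82.

1.9939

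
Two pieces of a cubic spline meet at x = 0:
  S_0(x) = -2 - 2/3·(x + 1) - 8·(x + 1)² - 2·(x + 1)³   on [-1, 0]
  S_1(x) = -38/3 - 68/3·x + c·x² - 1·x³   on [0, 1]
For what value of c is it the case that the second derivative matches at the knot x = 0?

S_0''(x) = -16 - 12·(x + 1), so S_0''(0) = -28. On the right, S_1''(0) = 2c, so c = -14.

-14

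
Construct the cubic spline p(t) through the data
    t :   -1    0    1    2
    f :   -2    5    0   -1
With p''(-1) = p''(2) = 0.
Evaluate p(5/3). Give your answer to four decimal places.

Write σ_i for p''(x_i). With h_i = 1, 1, 1 and divided differences Δ_i = 7, -5, -1, the continuity of p' gives the tridiagonal system
  1·σ_0 + 4·σ_1 + 1·σ_2 = 6(Δ_1 - Δ_0) = -72
  1·σ_1 + 4·σ_2 + 1·σ_3 = 6(Δ_2 - Δ_1) = 24
Natural end conditions: σ_0 = σ_3 = 0.
Solving the tridiagonal system: σ_0 = 0, σ_1 = -104/5, σ_2 = 56/5, σ_3 = 0.
On [1, 2], p(t) = 0 - 71/15·(t - 1) + 28/5·(t - 1)² - 28/15·(t - 1)³.
With (t - 1) = 2/3: p(5/3) = -494/405.

-1.2198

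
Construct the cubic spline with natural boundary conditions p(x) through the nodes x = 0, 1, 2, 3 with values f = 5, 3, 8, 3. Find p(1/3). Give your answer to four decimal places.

3.5827

Write M_i for p''(x_i). With h_i = 1, 1, 1 and divided differences Δ_i = -2, 5, -5, the continuity of p' gives the tridiagonal system
  1·M_0 + 4·M_1 + 1·M_2 = 6(Δ_1 - Δ_0) = 42
  1·M_1 + 4·M_2 + 1·M_3 = 6(Δ_2 - Δ_1) = -60
Natural end conditions: M_0 = M_3 = 0.
Forward elimination and back-substitution give M_0 = 0, M_1 = 76/5, M_2 = -94/5, M_3 = 0.
On [0, 1], p(x) = 5 - 68/15·x + 0·x² + 38/15·x³.
With x = 1/3: p(1/3) = 1451/405.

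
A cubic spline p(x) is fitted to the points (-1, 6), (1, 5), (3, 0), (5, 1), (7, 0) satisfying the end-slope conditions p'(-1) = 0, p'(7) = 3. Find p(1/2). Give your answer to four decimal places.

Put M_i = p'' at the i-th knot. Here h = (2, 2, 2, 2) and Δ = (-1/2, -5/2, 1/2, -1/2), so the interior equations h_(i-1)·M_(i-1) + 2(h_(i-1)+h_i)·M_i + h_i·M_(i+1) = 6(Δ_i − Δ_(i-1)) read
  2·M_0 + 8·M_1 + 2·M_2 = 6(Δ_1 - Δ_0) = -12
  2·M_1 + 8·M_2 + 2·M_3 = 6(Δ_2 - Δ_1) = 18
  2·M_2 + 8·M_3 + 2·M_4 = 6(Δ_3 - Δ_2) = -6
Clamped end conditions give two more equations: 2h_0·M_0 + h_0·M_1 = 6(Δ_0 - p'(-1)) = -3 and h_3·M_3 + 2h_3·M_4 = 6(p'(7) - Δ_3) = 21.
Forward elimination and back-substitution give M_0 = 15/28, M_1 = -18/7, M_2 = 15/4, M_3 = -24/7, M_4 = 195/28.
On [-1, 1], p(x) = 6 + 0·(x + 1) + 15/56·(x + 1)² - 29/112·(x + 1)³.
With (x + 1) = 3/2: p(1/2) = 5133/896.

5.7288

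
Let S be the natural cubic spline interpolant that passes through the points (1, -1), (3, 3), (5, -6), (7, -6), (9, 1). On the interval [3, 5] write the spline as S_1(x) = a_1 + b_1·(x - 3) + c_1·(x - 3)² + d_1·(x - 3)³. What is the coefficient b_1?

Write m_i for S''(x_i). With h_i = 2, 2, 2, 2 and divided differences Δ_i = 2, -9/2, 0, 7/2, the continuity of S' gives the tridiagonal system
  2·m_0 + 8·m_1 + 2·m_2 = 6(Δ_1 - Δ_0) = -39
  2·m_1 + 8·m_2 + 2·m_3 = 6(Δ_2 - Δ_1) = 27
  2·m_2 + 8·m_3 + 2·m_4 = 6(Δ_3 - Δ_2) = 21
Natural end conditions: m_0 = m_4 = 0.
Solving the tridiagonal system: m_0 = 0, m_1 = -6, m_2 = 9/2, m_3 = 3/2, m_4 = 0.
On [3, 5], with S_1(x) = a_1 + b_1·(x - 3) + c_1·(x - 3)² + d_1·(x - 3)³: c_1 = m_1/2 = -3, d_1 = (m_2 - m_1)/(6h_1) = 7/8, b_1 = Δ_1 - h_1(2m_1 + m_2)/6 = -2.

-2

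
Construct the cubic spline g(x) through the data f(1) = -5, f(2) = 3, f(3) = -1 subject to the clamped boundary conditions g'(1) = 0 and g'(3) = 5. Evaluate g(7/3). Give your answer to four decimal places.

With m_i denoting the second derivative at x_i, h_i = 1, 1, and Δ_i = (y_(i+1) − y_i)/h_i = 8, -4:
  1·m_0 + 4·m_1 + 1·m_2 = 6(Δ_1 - Δ_0) = -72
Clamped end conditions give two more equations: 2h_0·m_0 + h_0·m_1 = 6(Δ_0 - g'(1)) = 48 and h_1·m_1 + 2h_1·m_2 = 6(g'(3) - Δ_1) = 54.
Solving: m_0 = 89/2, m_1 = -41, m_2 = 95/2.
On [2, 3], g(x) = 3 + 7/4·(x - 2) - 41/2·(x - 2)² + 59/4·(x - 2)³.
With (x - 2) = 1/3: g(7/3) = 50/27.

1.8519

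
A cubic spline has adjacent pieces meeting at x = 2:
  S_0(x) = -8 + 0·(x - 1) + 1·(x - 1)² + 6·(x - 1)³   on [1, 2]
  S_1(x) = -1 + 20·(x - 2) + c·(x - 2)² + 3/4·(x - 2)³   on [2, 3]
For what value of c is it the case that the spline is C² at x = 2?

S_0''(x) = 2 + 36·(x - 1), so S_0''(2) = 38. On the right, S_1''(2) = 2c, so c = 19.

19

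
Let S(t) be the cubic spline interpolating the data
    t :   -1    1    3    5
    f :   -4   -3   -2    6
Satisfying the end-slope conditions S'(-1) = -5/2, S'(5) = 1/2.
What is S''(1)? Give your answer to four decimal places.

-2.8000

With M_i denoting the second derivative at x_i, h_i = 2, 2, 2, and Δ_i = (y_(i+1) − y_i)/h_i = 1/2, 1/2, 4:
  2·M_0 + 8·M_1 + 2·M_2 = 6(Δ_1 - Δ_0) = 0
  2·M_1 + 8·M_2 + 2·M_3 = 6(Δ_2 - Δ_1) = 21
Clamped end conditions give two more equations: 2h_0·M_0 + h_0·M_1 = 6(Δ_0 - S'(-1)) = 18 and h_2·M_2 + 2h_2·M_3 = 6(S'(5) - Δ_2) = -21.
Hence M_0 = 59/10, M_1 = -14/5, M_2 = 53/10, M_3 = -79/10.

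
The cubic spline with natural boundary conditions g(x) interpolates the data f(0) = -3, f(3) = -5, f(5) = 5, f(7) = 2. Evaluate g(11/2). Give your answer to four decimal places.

Let m_i = g''(x_i). Step sizes h_i = 3, 2, 2; slopes of the chords Δ_i = (y_(i+1) - y_i)/h_i = -2/3, 5, -3/2.
  3·m_0 + 10·m_1 + 2·m_2 = 6(Δ_1 - Δ_0) = 34
  2·m_1 + 8·m_2 + 2·m_3 = 6(Δ_2 - Δ_1) = -39
Natural end conditions: m_0 = m_3 = 0.
Solving: m_0 = 0, m_1 = 175/38, m_2 = -229/38, m_3 = 0.
On [5, 7], g(x) = 5 + 287/114·(x - 5) - 229/76·(x - 5)² + 229/456·(x - 5)³.
With (x - 5) = 1/2: g(11/2) = 6771/1216.

5.5683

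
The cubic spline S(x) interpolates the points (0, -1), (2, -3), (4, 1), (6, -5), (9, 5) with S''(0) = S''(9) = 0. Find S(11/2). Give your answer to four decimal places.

-3.6642

With m_i denoting the second derivative at x_i, h_i = 2, 2, 2, 3, and Δ_i = (y_(i+1) − y_i)/h_i = -1, 2, -3, 10/3:
  2·m_0 + 8·m_1 + 2·m_2 = 6(Δ_1 - Δ_0) = 18
  2·m_1 + 8·m_2 + 2·m_3 = 6(Δ_2 - Δ_1) = -30
  2·m_2 + 10·m_3 + 3·m_4 = 6(Δ_3 - Δ_2) = 38
Natural end conditions: m_0 = m_4 = 0.
Solving: m_0 = 0, m_1 = 265/71, m_2 = -421/71, m_3 = 354/71, m_4 = 0.
On [4, 6], S(x) = 1 - 151/213·(x - 4) - 421/142·(x - 4)² + 775/852·(x - 4)³.
With (x - 4) = 3/2: S(11/2) = -8325/2272.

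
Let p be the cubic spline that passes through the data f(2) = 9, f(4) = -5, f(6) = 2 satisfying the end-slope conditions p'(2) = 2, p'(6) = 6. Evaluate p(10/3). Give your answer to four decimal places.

0.2963

Write σ_i for p''(x_i). With h_i = 2, 2 and divided differences Δ_i = -7, 7/2, the continuity of p' gives the tridiagonal system
  2·σ_0 + 8·σ_1 + 2·σ_2 = 6(Δ_1 - Δ_0) = 63
Clamped end conditions give two more equations: 2h_0·σ_0 + h_0·σ_1 = 6(Δ_0 - p'(2)) = -54 and h_1·σ_1 + 2h_1·σ_2 = 6(p'(6) - Δ_1) = 15.
Solving: σ_0 = -163/8, σ_1 = 55/4, σ_2 = -25/8.
On [2, 4], p(x) = 9 + 2·(x - 2) - 163/16·(x - 2)² + 91/32·(x - 2)³.
With (x - 2) = 4/3: p(10/3) = 8/27.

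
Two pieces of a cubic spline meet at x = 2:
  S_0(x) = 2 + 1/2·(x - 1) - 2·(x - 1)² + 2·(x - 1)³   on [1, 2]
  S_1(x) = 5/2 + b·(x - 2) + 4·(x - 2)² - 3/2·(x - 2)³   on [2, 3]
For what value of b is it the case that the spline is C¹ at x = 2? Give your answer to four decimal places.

S_0'(x) = 1/2 - 4·(x - 1) + 6·(x - 1)², so S_0'(2) = 5/2. On the right, S_1'(2) = b, so b = 5/2.

2.5000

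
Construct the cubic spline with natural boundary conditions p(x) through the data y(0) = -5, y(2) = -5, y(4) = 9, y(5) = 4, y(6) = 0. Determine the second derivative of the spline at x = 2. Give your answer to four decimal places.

Write m_i for p''(x_i). With h_i = 2, 2, 1, 1 and divided differences Δ_i = 0, 7, -5, -4, the continuity of p' gives the tridiagonal system
  2·m_0 + 8·m_1 + 2·m_2 = 6(Δ_1 - Δ_0) = 42
  2·m_1 + 6·m_2 + 1·m_3 = 6(Δ_2 - Δ_1) = -72
  1·m_2 + 4·m_3 + 1·m_4 = 6(Δ_3 - Δ_2) = 6
Natural end conditions: m_0 = m_4 = 0.
Solving: m_0 = 0, m_1 = 37/4, m_2 = -16, m_3 = 11/2, m_4 = 0.

9.2500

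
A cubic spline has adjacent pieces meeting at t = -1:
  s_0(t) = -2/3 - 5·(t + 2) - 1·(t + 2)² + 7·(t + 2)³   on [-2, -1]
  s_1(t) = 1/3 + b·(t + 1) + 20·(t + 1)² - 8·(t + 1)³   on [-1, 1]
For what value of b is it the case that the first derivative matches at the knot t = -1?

14

s_0'(t) = -5 - 2·(t + 2) + 21·(t + 2)², so s_0'(-1) = 14. On the right, s_1'(-1) = b, so b = 14.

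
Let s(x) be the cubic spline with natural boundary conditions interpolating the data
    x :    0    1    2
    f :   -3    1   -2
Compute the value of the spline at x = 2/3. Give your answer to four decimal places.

Put M_i = s'' at the i-th knot. Here h = (1, 1) and Δ = (4, -3), so the interior equations h_(i-1)·M_(i-1) + 2(h_(i-1)+h_i)·M_i + h_i·M_(i+1) = 6(Δ_i − Δ_(i-1)) read
  1·M_0 + 4·M_1 + 1·M_2 = 6(Δ_1 - Δ_0) = -42
Natural end conditions: M_0 = M_2 = 0.
Solving: M_0 = 0, M_1 = -21/2, M_2 = 0.
On [0, 1], s(x) = -3 + 23/4·x + 0·x² - 7/4·x³.
With x = 2/3: s(2/3) = 17/54.

0.3148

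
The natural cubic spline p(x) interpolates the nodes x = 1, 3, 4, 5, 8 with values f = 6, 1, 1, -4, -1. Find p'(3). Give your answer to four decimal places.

0.2753

Let σ_i = p''(x_i). Step sizes h_i = 2, 1, 1, 3; slopes of the chords Δ_i = (y_(i+1) - y_i)/h_i = -5/2, 0, -5, 1.
  2·σ_0 + 6·σ_1 + 1·σ_2 = 6(Δ_1 - Δ_0) = 15
  1·σ_1 + 4·σ_2 + 1·σ_3 = 6(Δ_2 - Δ_1) = -30
  1·σ_2 + 8·σ_3 + 3·σ_4 = 6(Δ_3 - Δ_2) = 36
Natural end conditions: σ_0 = σ_4 = 0.
Solving: σ_0 = 0, σ_1 = 741/178, σ_2 = -888/89, σ_3 = 1023/178, σ_4 = 0.
On [3, 4], p'(x) = b_1 + 2c_1·(x - 3) + 3d_1·(x - 3)² with b_1 = Δ_1 - h_1(2σ_1 + σ_2)/6 = 49/178, c_1 = σ_1/2 = 741/356, d_1 = (σ_2 - σ_1)/(6h_1) = -839/356. So p'(3) = 49/178.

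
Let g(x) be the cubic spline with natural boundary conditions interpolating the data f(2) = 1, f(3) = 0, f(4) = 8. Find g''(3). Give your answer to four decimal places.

Let m_i = g''(x_i). Step sizes h_i = 1, 1; slopes of the chords Δ_i = (y_(i+1) - y_i)/h_i = -1, 8.
  1·m_0 + 4·m_1 + 1·m_2 = 6(Δ_1 - Δ_0) = 54
Natural end conditions: m_0 = m_2 = 0.
Forward elimination and back-substitution give m_0 = 0, m_1 = 27/2, m_2 = 0.

13.5000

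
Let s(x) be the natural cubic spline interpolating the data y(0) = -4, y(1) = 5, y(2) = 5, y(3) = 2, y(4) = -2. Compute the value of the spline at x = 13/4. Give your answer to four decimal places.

1.0703

Put M_i = s'' at the i-th knot. Here h = (1, 1, 1, 1) and Δ = (9, 0, -3, -4), so the interior equations h_(i-1)·M_(i-1) + 2(h_(i-1)+h_i)·M_i + h_i·M_(i+1) = 6(Δ_i − Δ_(i-1)) read
  1·M_0 + 4·M_1 + 1·M_2 = 6(Δ_1 - Δ_0) = -54
  1·M_1 + 4·M_2 + 1·M_3 = 6(Δ_2 - Δ_1) = -18
  1·M_2 + 4·M_3 + 1·M_4 = 6(Δ_3 - Δ_2) = -6
Natural end conditions: M_0 = M_4 = 0.
Hence M_0 = 0, M_1 = -93/7, M_2 = -6/7, M_3 = -9/7, M_4 = 0.
On [3, 4], s(x) = 2 - 25/7·(x - 3) - 9/14·(x - 3)² + 3/14·(x - 3)³.
With (x - 3) = 1/4: s(13/4) = 137/128.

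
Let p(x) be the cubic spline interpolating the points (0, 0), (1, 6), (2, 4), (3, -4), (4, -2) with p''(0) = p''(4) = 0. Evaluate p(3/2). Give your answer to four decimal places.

6.2723

Put M_i = p'' at the i-th knot. Here h = (1, 1, 1, 1) and Δ = (6, -2, -8, 2), so the interior equations h_(i-1)·M_(i-1) + 2(h_(i-1)+h_i)·M_i + h_i·M_(i+1) = 6(Δ_i − Δ_(i-1)) read
  1·M_0 + 4·M_1 + 1·M_2 = 6(Δ_1 - Δ_0) = -48
  1·M_1 + 4·M_2 + 1·M_3 = 6(Δ_2 - Δ_1) = -36
  1·M_2 + 4·M_3 + 1·M_4 = 6(Δ_3 - Δ_2) = 60
Natural end conditions: M_0 = M_4 = 0.
Hence M_0 = 0, M_1 = -129/14, M_2 = -78/7, M_3 = 249/14, M_4 = 0.
On [1, 2], p(x) = 6 + 41/14·(x - 1) - 129/28·(x - 1)² - 9/28·(x - 1)³.
With (x - 1) = 1/2: p(3/2) = 1405/224.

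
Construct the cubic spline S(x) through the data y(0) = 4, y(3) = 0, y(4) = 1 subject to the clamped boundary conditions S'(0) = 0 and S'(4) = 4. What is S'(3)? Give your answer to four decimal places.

-0.8750

Write M_i for S''(x_i). With h_i = 3, 1 and divided differences Δ_i = -4/3, 1, the continuity of S' gives the tridiagonal system
  3·M_0 + 8·M_1 + 1·M_2 = 6(Δ_1 - Δ_0) = 14
Clamped end conditions give two more equations: 2h_0·M_0 + h_0·M_1 = 6(Δ_0 - S'(0)) = -8 and h_1·M_1 + 2h_1·M_2 = 6(S'(4) - Δ_1) = 18.
Solving: M_0 = -25/12, M_1 = 3/2, M_2 = 33/4.
On [3, 4], S'(x) = b_1 + 2c_1·(x - 3) + 3d_1·(x - 3)² with b_1 = Δ_1 - h_1(2M_1 + M_2)/6 = -7/8, c_1 = M_1/2 = 3/4, d_1 = (M_2 - M_1)/(6h_1) = 9/8. So S'(3) = -7/8.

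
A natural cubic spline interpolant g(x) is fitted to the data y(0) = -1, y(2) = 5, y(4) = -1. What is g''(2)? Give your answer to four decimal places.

-4.5000

Write M_i for g''(x_i). With h_i = 2, 2 and divided differences Δ_i = 3, -3, the continuity of g' gives the tridiagonal system
  2·M_0 + 8·M_1 + 2·M_2 = 6(Δ_1 - Δ_0) = -36
Natural end conditions: M_0 = M_2 = 0.
Solving: M_0 = 0, M_1 = -9/2, M_2 = 0.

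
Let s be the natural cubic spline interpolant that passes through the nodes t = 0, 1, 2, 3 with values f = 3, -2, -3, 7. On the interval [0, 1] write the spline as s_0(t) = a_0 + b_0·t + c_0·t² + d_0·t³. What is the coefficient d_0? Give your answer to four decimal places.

Let σ_i = s''(x_i). Step sizes h_i = 1, 1, 1; slopes of the chords Δ_i = (y_(i+1) - y_i)/h_i = -5, -1, 10.
  1·σ_0 + 4·σ_1 + 1·σ_2 = 6(Δ_1 - Δ_0) = 24
  1·σ_1 + 4·σ_2 + 1·σ_3 = 6(Δ_2 - Δ_1) = 66
Natural end conditions: σ_0 = σ_3 = 0.
Solving the tridiagonal system: σ_0 = 0, σ_1 = 2, σ_2 = 16, σ_3 = 0.
On [0, 1], with s_0(t) = a_0 + b_0·t + c_0·t² + d_0·t³: c_0 = σ_0/2 = 0, d_0 = (σ_1 - σ_0)/(6h_0) = 1/3, b_0 = Δ_0 - h_0(2σ_0 + σ_1)/6 = -16/3.

0.3333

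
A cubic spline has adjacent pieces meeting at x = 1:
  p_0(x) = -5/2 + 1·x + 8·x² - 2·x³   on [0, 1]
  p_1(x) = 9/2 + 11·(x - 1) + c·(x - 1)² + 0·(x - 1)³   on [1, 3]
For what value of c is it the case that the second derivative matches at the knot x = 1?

2

p_0''(x) = 16 - 12·x, so p_0''(1) = 4. On the right, p_1''(1) = 2c, so c = 2.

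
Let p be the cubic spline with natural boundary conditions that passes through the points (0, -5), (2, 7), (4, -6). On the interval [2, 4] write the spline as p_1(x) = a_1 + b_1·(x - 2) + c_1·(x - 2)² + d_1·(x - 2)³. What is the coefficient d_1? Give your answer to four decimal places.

0.7813

Put m_i = p'' at the i-th knot. Here h = (2, 2) and Δ = (6, -13/2), so the interior equations h_(i-1)·m_(i-1) + 2(h_(i-1)+h_i)·m_i + h_i·m_(i+1) = 6(Δ_i − Δ_(i-1)) read
  2·m_0 + 8·m_1 + 2·m_2 = 6(Δ_1 - Δ_0) = -75
Natural end conditions: m_0 = m_2 = 0.
Hence m_0 = 0, m_1 = -75/8, m_2 = 0.
On [2, 4], with p_1(x) = a_1 + b_1·(x - 2) + c_1·(x - 2)² + d_1·(x - 2)³: c_1 = m_1/2 = -75/16, d_1 = (m_2 - m_1)/(6h_1) = 25/32, b_1 = Δ_1 - h_1(2m_1 + m_2)/6 = -1/4.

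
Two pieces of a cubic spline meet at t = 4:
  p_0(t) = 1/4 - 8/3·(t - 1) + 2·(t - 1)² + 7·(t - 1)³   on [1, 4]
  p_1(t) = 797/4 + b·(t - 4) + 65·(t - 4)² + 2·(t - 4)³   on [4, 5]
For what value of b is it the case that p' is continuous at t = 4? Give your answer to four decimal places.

198.3333

p_0'(t) = -8/3 + 4·(t - 1) + 21·(t - 1)², so p_0'(4) = 595/3. On the right, p_1'(4) = b, so b = 595/3.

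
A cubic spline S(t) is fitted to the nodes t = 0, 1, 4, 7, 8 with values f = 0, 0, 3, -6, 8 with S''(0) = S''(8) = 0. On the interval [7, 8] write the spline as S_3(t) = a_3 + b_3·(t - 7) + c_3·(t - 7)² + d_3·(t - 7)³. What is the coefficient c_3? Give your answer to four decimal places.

7.6154

Write σ_i for S''(x_i). With h_i = 1, 3, 3, 1 and divided differences Δ_i = 0, 1, -3, 14, the continuity of S' gives the tridiagonal system
  1·σ_0 + 8·σ_1 + 3·σ_2 = 6(Δ_1 - Δ_0) = 6
  3·σ_1 + 12·σ_2 + 3·σ_3 = 6(Δ_2 - Δ_1) = -24
  3·σ_2 + 8·σ_3 + 1·σ_4 = 6(Δ_3 - Δ_2) = 102
Natural end conditions: σ_0 = σ_4 = 0.
Solving: σ_0 = 0, σ_1 = 42/13, σ_2 = -86/13, σ_3 = 198/13, σ_4 = 0.
On [7, 8], with S_3(t) = a_3 + b_3·(t - 7) + c_3·(t - 7)² + d_3·(t - 7)³: c_3 = σ_3/2 = 99/13, d_3 = (σ_4 - σ_3)/(6h_3) = -33/13, b_3 = Δ_3 - h_3(2σ_3 + σ_4)/6 = 116/13.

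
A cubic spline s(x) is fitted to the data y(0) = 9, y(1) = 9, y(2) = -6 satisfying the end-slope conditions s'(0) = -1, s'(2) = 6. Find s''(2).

89

With M_i denoting the second derivative at x_i, h_i = 1, 1, and Δ_i = (y_(i+1) − y_i)/h_i = 0, -15:
  1·M_0 + 4·M_1 + 1·M_2 = 6(Δ_1 - Δ_0) = -90
Clamped end conditions give two more equations: 2h_0·M_0 + h_0·M_1 = 6(Δ_0 - s'(0)) = 6 and h_1·M_1 + 2h_1·M_2 = 6(s'(2) - Δ_1) = 126.
Forward elimination and back-substitution give M_0 = 29, M_1 = -52, M_2 = 89.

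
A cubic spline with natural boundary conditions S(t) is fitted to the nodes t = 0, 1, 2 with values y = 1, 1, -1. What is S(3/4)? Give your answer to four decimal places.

Write M_i for S''(x_i). With h_i = 1, 1 and divided differences Δ_i = 0, -2, the continuity of S' gives the tridiagonal system
  1·M_0 + 4·M_1 + 1·M_2 = 6(Δ_1 - Δ_0) = -12
Natural end conditions: M_0 = M_2 = 0.
Forward elimination and back-substitution give M_0 = 0, M_1 = -3, M_2 = 0.
On [0, 1], S(t) = 1 + 1/2·t + 0·t² - 1/2·t³.
With t = 3/4: S(3/4) = 149/128.

1.1641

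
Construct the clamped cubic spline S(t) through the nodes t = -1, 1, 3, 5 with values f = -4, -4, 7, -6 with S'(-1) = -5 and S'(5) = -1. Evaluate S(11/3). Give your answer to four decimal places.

3.1951

Let σ_i = S''(x_i). Step sizes h_i = 2, 2, 2; slopes of the chords Δ_i = (y_(i+1) - y_i)/h_i = 0, 11/2, -13/2.
  2·σ_0 + 8·σ_1 + 2·σ_2 = 6(Δ_1 - Δ_0) = 33
  2·σ_1 + 8·σ_2 + 2·σ_3 = 6(Δ_2 - Δ_1) = -72
Clamped end conditions give two more equations: 2h_0·σ_0 + h_0·σ_1 = 6(Δ_0 - S'(-1)) = 30 and h_2·σ_2 + 2h_2·σ_3 = 6(S'(5) - Δ_2) = 33.
Solving the tridiagonal system: σ_0 = 62/15, σ_1 = 101/15, σ_2 = -437/30, σ_3 = 233/15.
On [3, 5], S(t) = 7 - 59/30·(t - 3) - 437/60·(t - 3)² + 301/120·(t - 3)³.
With (t - 3) = 2/3: S(11/3) = 1294/405.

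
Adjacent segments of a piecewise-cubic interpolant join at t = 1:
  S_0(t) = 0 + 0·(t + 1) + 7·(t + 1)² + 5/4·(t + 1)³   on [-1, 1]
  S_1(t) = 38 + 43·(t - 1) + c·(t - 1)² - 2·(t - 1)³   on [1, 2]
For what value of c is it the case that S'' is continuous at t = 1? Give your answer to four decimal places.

14.5000

S_0''(t) = 14 + 15/2·(t + 1), so S_0''(1) = 29. On the right, S_1''(1) = 2c, so c = 29/2.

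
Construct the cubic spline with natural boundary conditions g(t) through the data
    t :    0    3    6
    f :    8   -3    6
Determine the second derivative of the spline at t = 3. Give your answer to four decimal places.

3.3333

Put σ_i = g'' at the i-th knot. Here h = (3, 3) and Δ = (-11/3, 3), so the interior equations h_(i-1)·σ_(i-1) + 2(h_(i-1)+h_i)·σ_i + h_i·σ_(i+1) = 6(Δ_i − Δ_(i-1)) read
  3·σ_0 + 12·σ_1 + 3·σ_2 = 6(Δ_1 - Δ_0) = 40
Natural end conditions: σ_0 = σ_2 = 0.
Solving the tridiagonal system: σ_0 = 0, σ_1 = 10/3, σ_2 = 0.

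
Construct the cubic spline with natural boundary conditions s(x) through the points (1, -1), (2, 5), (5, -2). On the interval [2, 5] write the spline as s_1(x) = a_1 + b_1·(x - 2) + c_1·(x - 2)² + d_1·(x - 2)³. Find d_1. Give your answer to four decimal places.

Let M_i = s''(x_i). Step sizes h_i = 1, 3; slopes of the chords Δ_i = (y_(i+1) - y_i)/h_i = 6, -7/3.
  1·M_0 + 8·M_1 + 3·M_2 = 6(Δ_1 - Δ_0) = -50
Natural end conditions: M_0 = M_2 = 0.
Forward elimination and back-substitution give M_0 = 0, M_1 = -25/4, M_2 = 0.
On [2, 5], with s_1(x) = a_1 + b_1·(x - 2) + c_1·(x - 2)² + d_1·(x - 2)³: c_1 = M_1/2 = -25/8, d_1 = (M_2 - M_1)/(6h_1) = 25/72, b_1 = Δ_1 - h_1(2M_1 + M_2)/6 = 47/12.

0.3472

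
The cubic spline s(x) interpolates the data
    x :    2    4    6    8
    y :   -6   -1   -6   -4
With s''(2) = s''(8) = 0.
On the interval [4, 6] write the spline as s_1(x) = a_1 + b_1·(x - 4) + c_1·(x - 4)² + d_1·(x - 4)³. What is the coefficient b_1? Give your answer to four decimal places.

Put M_i = s'' at the i-th knot. Here h = (2, 2, 2) and Δ = (5/2, -5/2, 1), so the interior equations h_(i-1)·M_(i-1) + 2(h_(i-1)+h_i)·M_i + h_i·M_(i+1) = 6(Δ_i − Δ_(i-1)) read
  2·M_0 + 8·M_1 + 2·M_2 = 6(Δ_1 - Δ_0) = -30
  2·M_1 + 8·M_2 + 2·M_3 = 6(Δ_2 - Δ_1) = 21
Natural end conditions: M_0 = M_3 = 0.
Solving the tridiagonal system: M_0 = 0, M_1 = -47/10, M_2 = 19/5, M_3 = 0.
On [4, 6], with s_1(x) = a_1 + b_1·(x - 4) + c_1·(x - 4)² + d_1·(x - 4)³: c_1 = M_1/2 = -47/20, d_1 = (M_2 - M_1)/(6h_1) = 17/24, b_1 = Δ_1 - h_1(2M_1 + M_2)/6 = -19/30.

-0.6333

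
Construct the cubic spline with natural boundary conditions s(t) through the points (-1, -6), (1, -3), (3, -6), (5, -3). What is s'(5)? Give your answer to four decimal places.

Let m_i = s''(x_i). Step sizes h_i = 2, 2, 2; slopes of the chords Δ_i = (y_(i+1) - y_i)/h_i = 3/2, -3/2, 3/2.
  2·m_0 + 8·m_1 + 2·m_2 = 6(Δ_1 - Δ_0) = -18
  2·m_1 + 8·m_2 + 2·m_3 = 6(Δ_2 - Δ_1) = 18
Natural end conditions: m_0 = m_3 = 0.
Hence m_0 = 0, m_1 = -3, m_2 = 3, m_3 = 0.
On [3, 5], s'(t) = b_2 + 2c_2·(t - 3) + 3d_2·(t - 3)² with b_2 = Δ_2 - h_2(2m_2 + m_3)/6 = -1/2, c_2 = m_2/2 = 3/2, d_2 = (m_3 - m_2)/(6h_2) = -1/4. So s'(5) = 5/2.

2.5000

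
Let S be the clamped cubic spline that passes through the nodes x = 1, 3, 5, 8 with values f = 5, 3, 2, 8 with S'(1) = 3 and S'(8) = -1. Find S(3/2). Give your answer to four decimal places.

5.7454

Let M_i = S''(x_i). Step sizes h_i = 2, 2, 3; slopes of the chords Δ_i = (y_(i+1) - y_i)/h_i = -1, -1/2, 2.
  2·M_0 + 8·M_1 + 2·M_2 = 6(Δ_1 - Δ_0) = 3
  2·M_1 + 10·M_2 + 3·M_3 = 6(Δ_2 - Δ_1) = 15
Clamped end conditions give two more equations: 2h_0·M_0 + h_0·M_1 = 6(Δ_0 - S'(1)) = -24 and h_2·M_2 + 2h_2·M_3 = 6(S'(8) - Δ_2) = -18.
Forward elimination and back-substitution give M_0 = -497/74, M_1 = 53/37, M_2 = 92/37, M_3 = -157/37.
On [1, 3], S(x) = 5 + 3·(x - 1) - 497/148·(x - 1)² + 201/296·(x - 1)³.
With (x - 1) = 1/2: S(3/2) = 13605/2368.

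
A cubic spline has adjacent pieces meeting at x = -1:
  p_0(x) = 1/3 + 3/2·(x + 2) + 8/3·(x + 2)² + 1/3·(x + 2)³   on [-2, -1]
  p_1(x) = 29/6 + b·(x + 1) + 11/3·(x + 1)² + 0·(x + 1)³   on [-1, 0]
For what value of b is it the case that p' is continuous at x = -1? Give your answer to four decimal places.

7.8333

p_0'(x) = 3/2 + 16/3·(x + 2) + 1·(x + 2)², so p_0'(-1) = 47/6. On the right, p_1'(-1) = b, so b = 47/6.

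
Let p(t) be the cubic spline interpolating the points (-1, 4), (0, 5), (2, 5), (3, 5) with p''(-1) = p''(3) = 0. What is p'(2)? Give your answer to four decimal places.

-0.1250

Put m_i = p'' at the i-th knot. Here h = (1, 2, 1) and Δ = (1, 0, 0), so the interior equations h_(i-1)·m_(i-1) + 2(h_(i-1)+h_i)·m_i + h_i·m_(i+1) = 6(Δ_i − Δ_(i-1)) read
  1·m_0 + 6·m_1 + 2·m_2 = 6(Δ_1 - Δ_0) = -6
  2·m_1 + 6·m_2 + 1·m_3 = 6(Δ_2 - Δ_1) = 0
Natural end conditions: m_0 = m_3 = 0.
Hence m_0 = 0, m_1 = -9/8, m_2 = 3/8, m_3 = 0.
On [2, 3], p'(t) = b_2 + 2c_2·(t - 2) + 3d_2·(t - 2)² with b_2 = Δ_2 - h_2(2m_2 + m_3)/6 = -1/8, c_2 = m_2/2 = 3/16, d_2 = (m_3 - m_2)/(6h_2) = -1/16. So p'(2) = -1/8.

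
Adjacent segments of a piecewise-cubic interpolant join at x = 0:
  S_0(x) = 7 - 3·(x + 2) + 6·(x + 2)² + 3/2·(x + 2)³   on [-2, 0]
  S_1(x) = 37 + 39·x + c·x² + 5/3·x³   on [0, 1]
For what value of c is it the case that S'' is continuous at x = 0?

S_0''(x) = 12 + 9·(x + 2), so S_0''(0) = 30. On the right, S_1''(0) = 2c, so c = 15.

15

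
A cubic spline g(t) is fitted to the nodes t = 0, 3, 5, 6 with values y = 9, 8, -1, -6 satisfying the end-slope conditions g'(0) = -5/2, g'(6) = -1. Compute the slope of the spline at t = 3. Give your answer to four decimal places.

-1.7632

Let M_i = g''(x_i). Step sizes h_i = 3, 2, 1; slopes of the chords Δ_i = (y_(i+1) - y_i)/h_i = -1/3, -9/2, -5.
  3·M_0 + 10·M_1 + 2·M_2 = 6(Δ_1 - Δ_0) = -25
  2·M_1 + 6·M_2 + 1·M_3 = 6(Δ_2 - Δ_1) = -3
Clamped end conditions give two more equations: 2h_0·M_0 + h_0·M_1 = 6(Δ_0 - g'(0)) = 13 and h_2·M_2 + 2h_2·M_3 = 6(g'(6) - Δ_2) = 24.
Hence M_0 = 73/19, M_1 = -191/57, M_2 = -86/57, M_3 = 727/57.
On [3, 5], g'(t) = b_1 + 2c_1·(t - 3) + 3d_1·(t - 3)² with b_1 = Δ_1 - h_1(2M_1 + M_2)/6 = -67/38, c_1 = M_1/2 = -191/114, d_1 = (M_2 - M_1)/(6h_1) = 35/228. So g'(3) = -67/38.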